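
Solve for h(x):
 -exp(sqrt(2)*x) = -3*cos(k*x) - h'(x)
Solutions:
 h(x) = C1 + sqrt(2)*exp(sqrt(2)*x)/2 - 3*sin(k*x)/k


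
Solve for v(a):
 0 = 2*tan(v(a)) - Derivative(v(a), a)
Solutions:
 v(a) = pi - asin(C1*exp(2*a))
 v(a) = asin(C1*exp(2*a))


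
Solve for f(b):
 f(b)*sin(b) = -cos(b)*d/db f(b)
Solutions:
 f(b) = C1*cos(b)


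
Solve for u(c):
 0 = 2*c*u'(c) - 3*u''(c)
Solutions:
 u(c) = C1 + C2*erfi(sqrt(3)*c/3)


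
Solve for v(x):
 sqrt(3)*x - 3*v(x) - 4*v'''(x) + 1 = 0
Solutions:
 v(x) = C3*exp(-6^(1/3)*x/2) + sqrt(3)*x/3 + (C1*sin(2^(1/3)*3^(5/6)*x/4) + C2*cos(2^(1/3)*3^(5/6)*x/4))*exp(6^(1/3)*x/4) + 1/3


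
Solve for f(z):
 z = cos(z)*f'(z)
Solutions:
 f(z) = C1 + Integral(z/cos(z), z)


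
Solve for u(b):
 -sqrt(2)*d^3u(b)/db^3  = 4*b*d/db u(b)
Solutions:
 u(b) = C1 + Integral(C2*airyai(-sqrt(2)*b) + C3*airybi(-sqrt(2)*b), b)


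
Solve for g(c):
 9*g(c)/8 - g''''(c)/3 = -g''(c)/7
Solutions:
 g(c) = C1*exp(-sqrt(21)*c*sqrt(2 + sqrt(298))/14) + C2*exp(sqrt(21)*c*sqrt(2 + sqrt(298))/14) + C3*sin(sqrt(21)*c*sqrt(-2 + sqrt(298))/14) + C4*cos(sqrt(21)*c*sqrt(-2 + sqrt(298))/14)


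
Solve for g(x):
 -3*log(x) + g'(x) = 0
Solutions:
 g(x) = C1 + 3*x*log(x) - 3*x


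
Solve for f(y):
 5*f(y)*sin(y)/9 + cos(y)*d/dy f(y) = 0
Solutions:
 f(y) = C1*cos(y)^(5/9)


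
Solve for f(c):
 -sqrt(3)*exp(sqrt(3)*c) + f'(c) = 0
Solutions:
 f(c) = C1 + exp(sqrt(3)*c)


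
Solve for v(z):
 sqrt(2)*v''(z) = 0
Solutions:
 v(z) = C1 + C2*z


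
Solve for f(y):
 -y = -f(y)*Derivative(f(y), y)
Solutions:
 f(y) = -sqrt(C1 + y^2)
 f(y) = sqrt(C1 + y^2)


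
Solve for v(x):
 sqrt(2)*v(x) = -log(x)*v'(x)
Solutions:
 v(x) = C1*exp(-sqrt(2)*li(x))


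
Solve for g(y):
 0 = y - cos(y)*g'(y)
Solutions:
 g(y) = C1 + Integral(y/cos(y), y)


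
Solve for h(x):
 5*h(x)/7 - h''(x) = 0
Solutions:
 h(x) = C1*exp(-sqrt(35)*x/7) + C2*exp(sqrt(35)*x/7)


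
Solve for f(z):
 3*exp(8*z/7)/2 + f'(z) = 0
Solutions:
 f(z) = C1 - 21*exp(8*z/7)/16


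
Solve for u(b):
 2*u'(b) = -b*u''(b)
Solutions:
 u(b) = C1 + C2/b


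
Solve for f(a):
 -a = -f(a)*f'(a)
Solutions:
 f(a) = -sqrt(C1 + a^2)
 f(a) = sqrt(C1 + a^2)


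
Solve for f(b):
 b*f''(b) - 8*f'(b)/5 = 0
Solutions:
 f(b) = C1 + C2*b^(13/5)


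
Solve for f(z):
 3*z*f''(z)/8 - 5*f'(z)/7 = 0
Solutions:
 f(z) = C1 + C2*z^(61/21)


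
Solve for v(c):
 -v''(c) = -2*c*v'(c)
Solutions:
 v(c) = C1 + C2*erfi(c)


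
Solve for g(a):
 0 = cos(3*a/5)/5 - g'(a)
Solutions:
 g(a) = C1 + sin(3*a/5)/3


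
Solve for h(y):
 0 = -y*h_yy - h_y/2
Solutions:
 h(y) = C1 + C2*sqrt(y)


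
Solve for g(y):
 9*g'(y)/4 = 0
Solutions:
 g(y) = C1


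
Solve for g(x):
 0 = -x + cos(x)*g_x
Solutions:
 g(x) = C1 + Integral(x/cos(x), x)


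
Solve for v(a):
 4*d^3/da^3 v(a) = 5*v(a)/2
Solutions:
 v(a) = C3*exp(5^(1/3)*a/2) + (C1*sin(sqrt(3)*5^(1/3)*a/4) + C2*cos(sqrt(3)*5^(1/3)*a/4))*exp(-5^(1/3)*a/4)


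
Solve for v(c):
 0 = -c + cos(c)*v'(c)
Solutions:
 v(c) = C1 + Integral(c/cos(c), c)


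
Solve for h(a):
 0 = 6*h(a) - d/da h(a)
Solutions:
 h(a) = C1*exp(6*a)


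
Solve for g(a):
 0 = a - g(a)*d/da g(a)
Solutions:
 g(a) = -sqrt(C1 + a^2)
 g(a) = sqrt(C1 + a^2)


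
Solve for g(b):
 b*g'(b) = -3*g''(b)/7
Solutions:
 g(b) = C1 + C2*erf(sqrt(42)*b/6)


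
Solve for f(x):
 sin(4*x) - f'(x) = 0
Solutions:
 f(x) = C1 - cos(4*x)/4


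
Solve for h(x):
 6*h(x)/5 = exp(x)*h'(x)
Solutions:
 h(x) = C1*exp(-6*exp(-x)/5)


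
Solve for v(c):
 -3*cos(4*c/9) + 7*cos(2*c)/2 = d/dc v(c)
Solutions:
 v(c) = C1 - 27*sin(4*c/9)/4 + 7*sin(2*c)/4


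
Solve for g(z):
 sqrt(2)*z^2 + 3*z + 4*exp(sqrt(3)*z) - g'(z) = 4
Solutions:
 g(z) = C1 + sqrt(2)*z^3/3 + 3*z^2/2 - 4*z + 4*sqrt(3)*exp(sqrt(3)*z)/3


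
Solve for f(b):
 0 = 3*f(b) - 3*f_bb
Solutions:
 f(b) = C1*exp(-b) + C2*exp(b)


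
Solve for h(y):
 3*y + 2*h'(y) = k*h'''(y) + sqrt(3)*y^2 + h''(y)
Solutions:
 h(y) = C1 + C2*exp(y*(sqrt(8*k + 1) - 1)/(2*k)) + C3*exp(-y*(sqrt(8*k + 1) + 1)/(2*k)) + sqrt(3)*k*y/2 + sqrt(3)*y^3/6 - 3*y^2/4 + sqrt(3)*y^2/4 - 3*y/4 + sqrt(3)*y/4


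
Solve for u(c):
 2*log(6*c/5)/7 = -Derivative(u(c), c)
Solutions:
 u(c) = C1 - 2*c*log(c)/7 - 2*c*log(6)/7 + 2*c/7 + 2*c*log(5)/7


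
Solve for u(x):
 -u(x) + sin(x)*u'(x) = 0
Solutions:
 u(x) = C1*sqrt(cos(x) - 1)/sqrt(cos(x) + 1)


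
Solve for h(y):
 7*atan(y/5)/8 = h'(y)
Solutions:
 h(y) = C1 + 7*y*atan(y/5)/8 - 35*log(y^2 + 25)/16


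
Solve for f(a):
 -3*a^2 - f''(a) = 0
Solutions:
 f(a) = C1 + C2*a - a^4/4


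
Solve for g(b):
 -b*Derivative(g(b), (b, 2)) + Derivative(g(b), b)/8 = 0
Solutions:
 g(b) = C1 + C2*b^(9/8)


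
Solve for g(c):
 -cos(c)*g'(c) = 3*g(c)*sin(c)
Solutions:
 g(c) = C1*cos(c)^3


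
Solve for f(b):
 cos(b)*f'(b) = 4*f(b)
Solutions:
 f(b) = C1*(sin(b)^2 + 2*sin(b) + 1)/(sin(b)^2 - 2*sin(b) + 1)


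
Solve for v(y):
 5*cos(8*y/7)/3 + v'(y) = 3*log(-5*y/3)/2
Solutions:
 v(y) = C1 + 3*y*log(-y)/2 - 2*y*log(3) - 3*y/2 + y*log(15)/2 + y*log(5) - 35*sin(8*y/7)/24


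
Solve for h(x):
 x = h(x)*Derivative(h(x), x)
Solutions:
 h(x) = -sqrt(C1 + x^2)
 h(x) = sqrt(C1 + x^2)


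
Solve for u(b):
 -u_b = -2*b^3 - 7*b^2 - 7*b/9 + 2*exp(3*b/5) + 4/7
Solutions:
 u(b) = C1 + b^4/2 + 7*b^3/3 + 7*b^2/18 - 4*b/7 - 10*exp(3*b/5)/3


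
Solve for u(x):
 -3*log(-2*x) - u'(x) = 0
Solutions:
 u(x) = C1 - 3*x*log(-x) + 3*x*(1 - log(2))


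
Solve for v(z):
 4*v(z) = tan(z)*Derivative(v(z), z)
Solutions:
 v(z) = C1*sin(z)^4


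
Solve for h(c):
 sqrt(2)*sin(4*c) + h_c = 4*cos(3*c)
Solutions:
 h(c) = C1 + 4*sin(3*c)/3 + sqrt(2)*cos(4*c)/4


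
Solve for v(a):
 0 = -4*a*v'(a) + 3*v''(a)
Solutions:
 v(a) = C1 + C2*erfi(sqrt(6)*a/3)


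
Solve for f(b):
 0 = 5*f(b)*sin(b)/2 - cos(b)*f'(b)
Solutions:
 f(b) = C1/cos(b)^(5/2)


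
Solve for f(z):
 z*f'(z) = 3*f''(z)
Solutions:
 f(z) = C1 + C2*erfi(sqrt(6)*z/6)


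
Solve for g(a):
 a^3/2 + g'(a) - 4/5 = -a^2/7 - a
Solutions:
 g(a) = C1 - a^4/8 - a^3/21 - a^2/2 + 4*a/5


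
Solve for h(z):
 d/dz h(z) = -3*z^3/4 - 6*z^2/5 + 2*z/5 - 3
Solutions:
 h(z) = C1 - 3*z^4/16 - 2*z^3/5 + z^2/5 - 3*z


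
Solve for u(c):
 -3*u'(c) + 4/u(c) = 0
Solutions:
 u(c) = -sqrt(C1 + 24*c)/3
 u(c) = sqrt(C1 + 24*c)/3


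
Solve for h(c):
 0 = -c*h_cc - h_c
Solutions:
 h(c) = C1 + C2*log(c)


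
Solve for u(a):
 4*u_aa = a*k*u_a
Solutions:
 u(a) = Piecewise((-sqrt(2)*sqrt(pi)*C1*erf(sqrt(2)*a*sqrt(-k)/4)/sqrt(-k) - C2, (k > 0) | (k < 0)), (-C1*a - C2, True))


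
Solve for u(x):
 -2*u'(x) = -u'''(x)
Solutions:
 u(x) = C1 + C2*exp(-sqrt(2)*x) + C3*exp(sqrt(2)*x)


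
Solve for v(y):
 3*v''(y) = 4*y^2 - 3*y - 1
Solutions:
 v(y) = C1 + C2*y + y^4/9 - y^3/6 - y^2/6


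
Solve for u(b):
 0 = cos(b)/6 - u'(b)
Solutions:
 u(b) = C1 + sin(b)/6


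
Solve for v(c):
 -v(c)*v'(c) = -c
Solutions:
 v(c) = -sqrt(C1 + c^2)
 v(c) = sqrt(C1 + c^2)


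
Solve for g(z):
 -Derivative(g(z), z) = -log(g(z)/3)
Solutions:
 Integral(1/(-log(_y) + log(3)), (_y, g(z))) = C1 - z


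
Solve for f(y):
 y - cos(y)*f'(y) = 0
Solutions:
 f(y) = C1 + Integral(y/cos(y), y)


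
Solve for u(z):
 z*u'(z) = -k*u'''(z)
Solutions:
 u(z) = C1 + Integral(C2*airyai(z*(-1/k)^(1/3)) + C3*airybi(z*(-1/k)^(1/3)), z)


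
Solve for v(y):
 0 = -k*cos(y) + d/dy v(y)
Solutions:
 v(y) = C1 + k*sin(y)


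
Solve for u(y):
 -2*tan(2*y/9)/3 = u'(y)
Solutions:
 u(y) = C1 + 3*log(cos(2*y/9))


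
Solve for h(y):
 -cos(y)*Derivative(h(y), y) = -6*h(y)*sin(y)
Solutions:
 h(y) = C1/cos(y)^6


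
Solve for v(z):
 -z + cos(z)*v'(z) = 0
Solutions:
 v(z) = C1 + Integral(z/cos(z), z)


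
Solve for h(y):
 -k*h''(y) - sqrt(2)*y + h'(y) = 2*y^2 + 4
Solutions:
 h(y) = C1 + C2*exp(y/k) + 4*k^2*y + 2*k*y^2 + sqrt(2)*k*y + 2*y^3/3 + sqrt(2)*y^2/2 + 4*y


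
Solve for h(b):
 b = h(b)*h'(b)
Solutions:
 h(b) = -sqrt(C1 + b^2)
 h(b) = sqrt(C1 + b^2)


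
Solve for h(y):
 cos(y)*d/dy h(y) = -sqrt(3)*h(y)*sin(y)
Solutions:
 h(y) = C1*cos(y)^(sqrt(3))


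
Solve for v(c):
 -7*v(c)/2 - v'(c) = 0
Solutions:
 v(c) = C1*exp(-7*c/2)


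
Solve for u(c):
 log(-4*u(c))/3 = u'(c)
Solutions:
 -3*Integral(1/(log(-_y) + 2*log(2)), (_y, u(c))) = C1 - c


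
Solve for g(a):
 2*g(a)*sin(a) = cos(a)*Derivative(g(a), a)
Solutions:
 g(a) = C1/cos(a)^2


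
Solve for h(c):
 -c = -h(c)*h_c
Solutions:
 h(c) = -sqrt(C1 + c^2)
 h(c) = sqrt(C1 + c^2)


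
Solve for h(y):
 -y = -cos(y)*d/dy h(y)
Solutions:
 h(y) = C1 + Integral(y/cos(y), y)


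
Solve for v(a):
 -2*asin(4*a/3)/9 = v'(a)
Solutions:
 v(a) = C1 - 2*a*asin(4*a/3)/9 - sqrt(9 - 16*a^2)/18


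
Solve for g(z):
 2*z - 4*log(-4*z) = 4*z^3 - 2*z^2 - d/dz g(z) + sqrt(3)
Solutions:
 g(z) = C1 + z^4 - 2*z^3/3 - z^2 + 4*z*log(-z) + z*(-4 + sqrt(3) + 8*log(2))


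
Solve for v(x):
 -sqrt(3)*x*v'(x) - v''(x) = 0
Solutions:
 v(x) = C1 + C2*erf(sqrt(2)*3^(1/4)*x/2)


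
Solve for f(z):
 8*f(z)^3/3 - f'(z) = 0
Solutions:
 f(z) = -sqrt(6)*sqrt(-1/(C1 + 8*z))/2
 f(z) = sqrt(6)*sqrt(-1/(C1 + 8*z))/2


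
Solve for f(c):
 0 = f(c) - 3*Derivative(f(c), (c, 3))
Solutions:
 f(c) = C3*exp(3^(2/3)*c/3) + (C1*sin(3^(1/6)*c/2) + C2*cos(3^(1/6)*c/2))*exp(-3^(2/3)*c/6)


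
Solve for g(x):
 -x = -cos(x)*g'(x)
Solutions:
 g(x) = C1 + Integral(x/cos(x), x)


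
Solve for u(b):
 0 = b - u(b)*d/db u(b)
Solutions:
 u(b) = -sqrt(C1 + b^2)
 u(b) = sqrt(C1 + b^2)


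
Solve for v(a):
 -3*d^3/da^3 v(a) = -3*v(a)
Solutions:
 v(a) = C3*exp(a) + (C1*sin(sqrt(3)*a/2) + C2*cos(sqrt(3)*a/2))*exp(-a/2)


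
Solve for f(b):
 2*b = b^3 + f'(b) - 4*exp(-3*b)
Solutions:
 f(b) = C1 - b^4/4 + b^2 - 4*exp(-3*b)/3


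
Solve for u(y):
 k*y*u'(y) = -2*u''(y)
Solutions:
 u(y) = Piecewise((-sqrt(pi)*C1*erf(sqrt(k)*y/2)/sqrt(k) - C2, (k > 0) | (k < 0)), (-C1*y - C2, True))


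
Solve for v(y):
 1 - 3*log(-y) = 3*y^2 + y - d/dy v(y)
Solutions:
 v(y) = C1 + y^3 + y^2/2 + 3*y*log(-y) - 4*y


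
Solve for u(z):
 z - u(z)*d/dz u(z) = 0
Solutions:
 u(z) = -sqrt(C1 + z^2)
 u(z) = sqrt(C1 + z^2)


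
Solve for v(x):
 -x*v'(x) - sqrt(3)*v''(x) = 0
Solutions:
 v(x) = C1 + C2*erf(sqrt(2)*3^(3/4)*x/6)


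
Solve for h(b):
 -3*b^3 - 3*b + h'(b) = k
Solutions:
 h(b) = C1 + 3*b^4/4 + 3*b^2/2 + b*k


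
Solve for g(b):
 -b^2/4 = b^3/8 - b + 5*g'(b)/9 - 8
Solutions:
 g(b) = C1 - 9*b^4/160 - 3*b^3/20 + 9*b^2/10 + 72*b/5


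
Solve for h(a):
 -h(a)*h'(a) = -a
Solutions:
 h(a) = -sqrt(C1 + a^2)
 h(a) = sqrt(C1 + a^2)


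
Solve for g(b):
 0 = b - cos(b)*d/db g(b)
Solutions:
 g(b) = C1 + Integral(b/cos(b), b)


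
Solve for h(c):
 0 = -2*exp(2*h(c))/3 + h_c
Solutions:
 h(c) = log(-1/(C1 + 2*c))/2 - log(2) + log(6)/2
 h(c) = log(-sqrt(-1/(C1 + 2*c))) - log(2) + log(6)/2


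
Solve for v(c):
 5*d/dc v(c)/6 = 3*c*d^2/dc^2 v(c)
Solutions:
 v(c) = C1 + C2*c^(23/18)


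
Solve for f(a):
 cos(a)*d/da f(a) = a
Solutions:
 f(a) = C1 + Integral(a/cos(a), a)


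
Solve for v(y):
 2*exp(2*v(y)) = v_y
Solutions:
 v(y) = log(-sqrt(-1/(C1 + 2*y))) - log(2)/2
 v(y) = log(-1/(C1 + 2*y))/2 - log(2)/2


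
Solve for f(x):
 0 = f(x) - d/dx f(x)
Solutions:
 f(x) = C1*exp(x)


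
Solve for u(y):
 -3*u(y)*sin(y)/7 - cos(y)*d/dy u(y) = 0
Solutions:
 u(y) = C1*cos(y)^(3/7)


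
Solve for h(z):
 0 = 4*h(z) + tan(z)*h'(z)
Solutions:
 h(z) = C1/sin(z)^4


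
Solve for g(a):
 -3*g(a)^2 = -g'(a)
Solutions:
 g(a) = -1/(C1 + 3*a)


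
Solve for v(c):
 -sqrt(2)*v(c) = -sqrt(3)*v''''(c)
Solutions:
 v(c) = C1*exp(-2^(1/8)*3^(7/8)*c/3) + C2*exp(2^(1/8)*3^(7/8)*c/3) + C3*sin(2^(1/8)*3^(7/8)*c/3) + C4*cos(2^(1/8)*3^(7/8)*c/3)


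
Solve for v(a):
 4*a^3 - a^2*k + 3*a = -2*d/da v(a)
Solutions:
 v(a) = C1 - a^4/2 + a^3*k/6 - 3*a^2/4


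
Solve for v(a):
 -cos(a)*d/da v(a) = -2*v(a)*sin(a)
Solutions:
 v(a) = C1/cos(a)^2


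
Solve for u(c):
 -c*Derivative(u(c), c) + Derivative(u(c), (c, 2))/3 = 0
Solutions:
 u(c) = C1 + C2*erfi(sqrt(6)*c/2)


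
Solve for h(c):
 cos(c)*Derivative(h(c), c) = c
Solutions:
 h(c) = C1 + Integral(c/cos(c), c)


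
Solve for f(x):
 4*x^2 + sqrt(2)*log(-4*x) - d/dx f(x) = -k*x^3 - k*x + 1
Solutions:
 f(x) = C1 + k*x^4/4 + k*x^2/2 + 4*x^3/3 + sqrt(2)*x*log(-x) + x*(-sqrt(2) - 1 + 2*sqrt(2)*log(2))


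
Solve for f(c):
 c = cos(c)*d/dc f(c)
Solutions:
 f(c) = C1 + Integral(c/cos(c), c)


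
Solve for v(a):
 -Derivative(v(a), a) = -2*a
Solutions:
 v(a) = C1 + a^2


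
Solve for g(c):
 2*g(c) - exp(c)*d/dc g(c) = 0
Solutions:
 g(c) = C1*exp(-2*exp(-c))


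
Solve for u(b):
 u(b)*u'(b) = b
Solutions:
 u(b) = -sqrt(C1 + b^2)
 u(b) = sqrt(C1 + b^2)


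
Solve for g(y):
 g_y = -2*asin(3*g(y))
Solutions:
 Integral(1/asin(3*_y), (_y, g(y))) = C1 - 2*y


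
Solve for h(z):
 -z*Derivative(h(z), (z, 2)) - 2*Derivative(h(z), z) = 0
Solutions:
 h(z) = C1 + C2/z


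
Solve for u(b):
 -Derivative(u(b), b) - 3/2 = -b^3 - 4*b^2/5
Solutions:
 u(b) = C1 + b^4/4 + 4*b^3/15 - 3*b/2


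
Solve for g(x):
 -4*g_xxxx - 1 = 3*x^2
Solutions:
 g(x) = C1 + C2*x + C3*x^2 + C4*x^3 - x^6/480 - x^4/96


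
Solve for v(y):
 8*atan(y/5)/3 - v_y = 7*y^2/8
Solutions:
 v(y) = C1 - 7*y^3/24 + 8*y*atan(y/5)/3 - 20*log(y^2 + 25)/3


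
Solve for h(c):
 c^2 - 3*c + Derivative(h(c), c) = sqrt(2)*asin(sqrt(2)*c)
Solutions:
 h(c) = C1 - c^3/3 + 3*c^2/2 + sqrt(2)*(c*asin(sqrt(2)*c) + sqrt(2)*sqrt(1 - 2*c^2)/2)


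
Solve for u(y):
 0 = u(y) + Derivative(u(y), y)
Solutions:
 u(y) = C1*exp(-y)


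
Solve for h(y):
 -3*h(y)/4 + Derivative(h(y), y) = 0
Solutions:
 h(y) = C1*exp(3*y/4)


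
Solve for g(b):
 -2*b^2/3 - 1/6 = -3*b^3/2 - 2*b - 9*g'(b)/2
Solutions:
 g(b) = C1 - b^4/12 + 4*b^3/81 - 2*b^2/9 + b/27


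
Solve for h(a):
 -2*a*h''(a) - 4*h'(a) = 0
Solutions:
 h(a) = C1 + C2/a


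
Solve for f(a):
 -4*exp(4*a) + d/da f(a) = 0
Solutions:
 f(a) = C1 + exp(4*a)


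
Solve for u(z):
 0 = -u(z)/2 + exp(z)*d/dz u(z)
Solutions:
 u(z) = C1*exp(-exp(-z)/2)


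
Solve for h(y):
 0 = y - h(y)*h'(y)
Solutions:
 h(y) = -sqrt(C1 + y^2)
 h(y) = sqrt(C1 + y^2)


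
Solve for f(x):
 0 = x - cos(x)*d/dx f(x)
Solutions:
 f(x) = C1 + Integral(x/cos(x), x)


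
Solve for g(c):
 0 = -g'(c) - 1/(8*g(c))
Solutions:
 g(c) = -sqrt(C1 - c)/2
 g(c) = sqrt(C1 - c)/2


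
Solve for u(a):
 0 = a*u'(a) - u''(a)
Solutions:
 u(a) = C1 + C2*erfi(sqrt(2)*a/2)


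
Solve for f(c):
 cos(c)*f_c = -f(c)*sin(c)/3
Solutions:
 f(c) = C1*cos(c)^(1/3)


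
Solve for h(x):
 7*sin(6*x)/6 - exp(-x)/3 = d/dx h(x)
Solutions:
 h(x) = C1 - 7*cos(6*x)/36 + exp(-x)/3


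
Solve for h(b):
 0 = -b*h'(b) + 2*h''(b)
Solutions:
 h(b) = C1 + C2*erfi(b/2)


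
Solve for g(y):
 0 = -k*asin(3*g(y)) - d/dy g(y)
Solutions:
 Integral(1/asin(3*_y), (_y, g(y))) = C1 - k*y


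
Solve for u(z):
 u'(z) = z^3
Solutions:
 u(z) = C1 + z^4/4


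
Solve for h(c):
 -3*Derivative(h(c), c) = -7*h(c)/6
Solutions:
 h(c) = C1*exp(7*c/18)


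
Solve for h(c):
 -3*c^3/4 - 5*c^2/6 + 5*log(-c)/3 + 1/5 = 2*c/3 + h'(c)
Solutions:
 h(c) = C1 - 3*c^4/16 - 5*c^3/18 - c^2/3 + 5*c*log(-c)/3 - 22*c/15


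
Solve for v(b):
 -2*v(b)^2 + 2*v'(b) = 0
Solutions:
 v(b) = -1/(C1 + b)


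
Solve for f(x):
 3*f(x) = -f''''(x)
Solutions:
 f(x) = (C1*sin(sqrt(2)*3^(1/4)*x/2) + C2*cos(sqrt(2)*3^(1/4)*x/2))*exp(-sqrt(2)*3^(1/4)*x/2) + (C3*sin(sqrt(2)*3^(1/4)*x/2) + C4*cos(sqrt(2)*3^(1/4)*x/2))*exp(sqrt(2)*3^(1/4)*x/2)


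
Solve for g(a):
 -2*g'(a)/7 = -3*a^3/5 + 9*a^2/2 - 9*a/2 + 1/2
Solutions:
 g(a) = C1 + 21*a^4/40 - 21*a^3/4 + 63*a^2/8 - 7*a/4


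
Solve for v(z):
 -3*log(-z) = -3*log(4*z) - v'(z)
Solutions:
 v(z) = C1 + 3*z*(-2*log(2) + I*pi)


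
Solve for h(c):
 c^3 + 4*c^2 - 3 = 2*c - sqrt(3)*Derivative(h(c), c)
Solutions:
 h(c) = C1 - sqrt(3)*c^4/12 - 4*sqrt(3)*c^3/9 + sqrt(3)*c^2/3 + sqrt(3)*c


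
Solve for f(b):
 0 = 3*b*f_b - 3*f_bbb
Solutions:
 f(b) = C1 + Integral(C2*airyai(b) + C3*airybi(b), b)


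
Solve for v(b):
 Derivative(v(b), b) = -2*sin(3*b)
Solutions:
 v(b) = C1 + 2*cos(3*b)/3


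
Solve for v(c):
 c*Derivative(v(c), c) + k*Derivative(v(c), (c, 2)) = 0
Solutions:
 v(c) = C1 + C2*sqrt(k)*erf(sqrt(2)*c*sqrt(1/k)/2)


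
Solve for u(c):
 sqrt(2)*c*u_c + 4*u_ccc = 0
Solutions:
 u(c) = C1 + Integral(C2*airyai(-sqrt(2)*c/2) + C3*airybi(-sqrt(2)*c/2), c)


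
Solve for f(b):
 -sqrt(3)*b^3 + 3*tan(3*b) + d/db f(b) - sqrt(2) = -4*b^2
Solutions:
 f(b) = C1 + sqrt(3)*b^4/4 - 4*b^3/3 + sqrt(2)*b + log(cos(3*b))


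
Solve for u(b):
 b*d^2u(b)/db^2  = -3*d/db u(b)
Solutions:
 u(b) = C1 + C2/b^2


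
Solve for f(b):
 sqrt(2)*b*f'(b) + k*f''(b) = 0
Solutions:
 f(b) = C1 + C2*sqrt(k)*erf(2^(3/4)*b*sqrt(1/k)/2)


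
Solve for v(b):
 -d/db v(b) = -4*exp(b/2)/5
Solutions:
 v(b) = C1 + 8*exp(b/2)/5


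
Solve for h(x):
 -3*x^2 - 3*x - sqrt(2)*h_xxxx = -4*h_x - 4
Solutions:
 h(x) = C1 + C4*exp(sqrt(2)*x) + x^3/4 + 3*x^2/8 - x + (C2*sin(sqrt(6)*x/2) + C3*cos(sqrt(6)*x/2))*exp(-sqrt(2)*x/2)


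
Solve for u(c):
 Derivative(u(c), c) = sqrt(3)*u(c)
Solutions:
 u(c) = C1*exp(sqrt(3)*c)


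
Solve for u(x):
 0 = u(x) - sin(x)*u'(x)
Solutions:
 u(x) = C1*sqrt(cos(x) - 1)/sqrt(cos(x) + 1)


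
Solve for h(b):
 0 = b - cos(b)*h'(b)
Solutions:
 h(b) = C1 + Integral(b/cos(b), b)


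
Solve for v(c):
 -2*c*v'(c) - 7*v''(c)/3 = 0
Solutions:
 v(c) = C1 + C2*erf(sqrt(21)*c/7)


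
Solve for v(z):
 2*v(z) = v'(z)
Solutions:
 v(z) = C1*exp(2*z)


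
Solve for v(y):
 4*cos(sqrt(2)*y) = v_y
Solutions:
 v(y) = C1 + 2*sqrt(2)*sin(sqrt(2)*y)


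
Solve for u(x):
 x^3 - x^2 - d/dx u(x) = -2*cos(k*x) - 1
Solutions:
 u(x) = C1 + x^4/4 - x^3/3 + x + 2*sin(k*x)/k


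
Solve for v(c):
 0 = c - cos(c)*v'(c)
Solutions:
 v(c) = C1 + Integral(c/cos(c), c)


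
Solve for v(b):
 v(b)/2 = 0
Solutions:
 v(b) = 0


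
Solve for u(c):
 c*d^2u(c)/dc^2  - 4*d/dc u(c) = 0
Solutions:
 u(c) = C1 + C2*c^5


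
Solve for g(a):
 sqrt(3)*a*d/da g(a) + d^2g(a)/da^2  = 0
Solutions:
 g(a) = C1 + C2*erf(sqrt(2)*3^(1/4)*a/2)


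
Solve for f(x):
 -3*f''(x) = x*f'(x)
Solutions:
 f(x) = C1 + C2*erf(sqrt(6)*x/6)


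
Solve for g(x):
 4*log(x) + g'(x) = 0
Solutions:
 g(x) = C1 - 4*x*log(x) + 4*x


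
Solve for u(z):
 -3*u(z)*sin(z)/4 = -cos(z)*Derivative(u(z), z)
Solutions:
 u(z) = C1/cos(z)^(3/4)


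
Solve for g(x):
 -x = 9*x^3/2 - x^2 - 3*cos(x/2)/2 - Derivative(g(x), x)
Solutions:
 g(x) = C1 + 9*x^4/8 - x^3/3 + x^2/2 - 3*sin(x/2)


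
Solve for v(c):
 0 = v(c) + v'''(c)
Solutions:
 v(c) = C3*exp(-c) + (C1*sin(sqrt(3)*c/2) + C2*cos(sqrt(3)*c/2))*exp(c/2)


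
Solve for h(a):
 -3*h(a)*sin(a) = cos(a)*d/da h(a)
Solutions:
 h(a) = C1*cos(a)^3


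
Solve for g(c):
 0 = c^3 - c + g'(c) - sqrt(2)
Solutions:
 g(c) = C1 - c^4/4 + c^2/2 + sqrt(2)*c


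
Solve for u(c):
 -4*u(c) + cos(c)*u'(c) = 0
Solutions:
 u(c) = C1*(sin(c)^2 + 2*sin(c) + 1)/(sin(c)^2 - 2*sin(c) + 1)


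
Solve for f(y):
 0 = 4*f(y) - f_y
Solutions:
 f(y) = C1*exp(4*y)


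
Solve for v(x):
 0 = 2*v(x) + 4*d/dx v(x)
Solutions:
 v(x) = C1*exp(-x/2)


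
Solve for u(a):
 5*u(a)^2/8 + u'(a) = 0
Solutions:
 u(a) = 8/(C1 + 5*a)


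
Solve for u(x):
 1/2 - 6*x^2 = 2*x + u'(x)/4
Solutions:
 u(x) = C1 - 8*x^3 - 4*x^2 + 2*x


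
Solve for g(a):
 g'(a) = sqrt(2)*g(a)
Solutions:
 g(a) = C1*exp(sqrt(2)*a)


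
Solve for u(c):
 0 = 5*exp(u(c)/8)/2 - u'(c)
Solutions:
 u(c) = 8*log(-1/(C1 + 5*c)) + 32*log(2)


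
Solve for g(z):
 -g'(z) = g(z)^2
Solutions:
 g(z) = 1/(C1 + z)


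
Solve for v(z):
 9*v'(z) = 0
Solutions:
 v(z) = C1


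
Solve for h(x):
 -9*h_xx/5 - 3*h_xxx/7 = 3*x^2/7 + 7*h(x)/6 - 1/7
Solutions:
 h(x) = C1*exp(x*(-84 + 42*2^(2/3)*63^(1/3)/(5*sqrt(3145) + 377)^(1/3) + 294^(1/3)*(5*sqrt(3145) + 377)^(1/3))/60)*sin(3^(1/6)*x*(-3^(2/3)*98^(1/3)*(5*sqrt(3145) + 377)^(1/3) + 126*2^(2/3)*7^(1/3)/(5*sqrt(3145) + 377)^(1/3))/60) + C2*exp(x*(-84 + 42*2^(2/3)*63^(1/3)/(5*sqrt(3145) + 377)^(1/3) + 294^(1/3)*(5*sqrt(3145) + 377)^(1/3))/60)*cos(3^(1/6)*x*(-3^(2/3)*98^(1/3)*(5*sqrt(3145) + 377)^(1/3) + 126*2^(2/3)*7^(1/3)/(5*sqrt(3145) + 377)^(1/3))/60) + C3*exp(-x*(42*2^(2/3)*63^(1/3)/(5*sqrt(3145) + 377)^(1/3) + 42 + 294^(1/3)*(5*sqrt(3145) + 377)^(1/3))/30) - 18*x^2/49 + 2154/1715


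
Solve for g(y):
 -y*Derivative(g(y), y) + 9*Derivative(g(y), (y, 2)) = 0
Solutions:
 g(y) = C1 + C2*erfi(sqrt(2)*y/6)


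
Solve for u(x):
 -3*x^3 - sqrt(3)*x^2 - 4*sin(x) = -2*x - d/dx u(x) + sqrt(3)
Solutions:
 u(x) = C1 + 3*x^4/4 + sqrt(3)*x^3/3 - x^2 + sqrt(3)*x - 4*cos(x)


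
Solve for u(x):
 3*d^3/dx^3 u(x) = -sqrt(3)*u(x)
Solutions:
 u(x) = C3*exp(-3^(5/6)*x/3) + (C1*sin(3^(1/3)*x/2) + C2*cos(3^(1/3)*x/2))*exp(3^(5/6)*x/6)


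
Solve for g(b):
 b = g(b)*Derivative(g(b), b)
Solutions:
 g(b) = -sqrt(C1 + b^2)
 g(b) = sqrt(C1 + b^2)


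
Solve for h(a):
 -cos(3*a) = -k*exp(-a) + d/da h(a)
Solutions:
 h(a) = C1 - k*exp(-a) - sin(3*a)/3


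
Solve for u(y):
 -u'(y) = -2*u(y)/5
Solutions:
 u(y) = C1*exp(2*y/5)


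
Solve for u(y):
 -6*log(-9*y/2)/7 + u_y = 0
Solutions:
 u(y) = C1 + 6*y*log(-y)/7 + 6*y*(-1 - log(2) + 2*log(3))/7


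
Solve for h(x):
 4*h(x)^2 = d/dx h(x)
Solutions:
 h(x) = -1/(C1 + 4*x)


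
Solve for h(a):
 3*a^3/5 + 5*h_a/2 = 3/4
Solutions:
 h(a) = C1 - 3*a^4/50 + 3*a/10


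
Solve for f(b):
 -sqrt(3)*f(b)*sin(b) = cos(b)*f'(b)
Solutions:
 f(b) = C1*cos(b)^(sqrt(3))


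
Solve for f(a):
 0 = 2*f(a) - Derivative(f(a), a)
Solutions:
 f(a) = C1*exp(2*a)


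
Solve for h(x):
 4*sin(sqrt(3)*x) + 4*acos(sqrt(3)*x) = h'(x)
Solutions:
 h(x) = C1 + 4*x*acos(sqrt(3)*x) - 4*sqrt(3)*sqrt(1 - 3*x^2)/3 - 4*sqrt(3)*cos(sqrt(3)*x)/3


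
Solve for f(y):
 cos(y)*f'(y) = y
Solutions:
 f(y) = C1 + Integral(y/cos(y), y)


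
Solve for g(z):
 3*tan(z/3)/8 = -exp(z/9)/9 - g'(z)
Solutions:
 g(z) = C1 - exp(z/9) + 9*log(cos(z/3))/8


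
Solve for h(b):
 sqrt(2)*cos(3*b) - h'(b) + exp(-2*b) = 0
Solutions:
 h(b) = C1 + sqrt(2)*sin(3*b)/3 - exp(-2*b)/2


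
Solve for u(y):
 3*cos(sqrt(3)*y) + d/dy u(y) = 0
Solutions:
 u(y) = C1 - sqrt(3)*sin(sqrt(3)*y)


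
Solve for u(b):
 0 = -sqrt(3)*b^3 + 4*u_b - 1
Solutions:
 u(b) = C1 + sqrt(3)*b^4/16 + b/4


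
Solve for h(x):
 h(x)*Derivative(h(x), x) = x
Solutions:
 h(x) = -sqrt(C1 + x^2)
 h(x) = sqrt(C1 + x^2)


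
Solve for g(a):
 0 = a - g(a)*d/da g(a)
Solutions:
 g(a) = -sqrt(C1 + a^2)
 g(a) = sqrt(C1 + a^2)


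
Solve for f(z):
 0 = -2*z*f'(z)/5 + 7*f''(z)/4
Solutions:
 f(z) = C1 + C2*erfi(2*sqrt(35)*z/35)


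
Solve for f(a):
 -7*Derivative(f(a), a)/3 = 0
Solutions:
 f(a) = C1


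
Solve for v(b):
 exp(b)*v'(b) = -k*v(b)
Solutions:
 v(b) = C1*exp(k*exp(-b))


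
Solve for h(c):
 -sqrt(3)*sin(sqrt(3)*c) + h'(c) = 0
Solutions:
 h(c) = C1 - cos(sqrt(3)*c)


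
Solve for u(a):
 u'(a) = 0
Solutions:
 u(a) = C1


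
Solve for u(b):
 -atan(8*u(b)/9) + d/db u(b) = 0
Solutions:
 Integral(1/atan(8*_y/9), (_y, u(b))) = C1 + b


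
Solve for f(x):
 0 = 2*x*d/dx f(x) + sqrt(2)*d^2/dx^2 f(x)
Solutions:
 f(x) = C1 + C2*erf(2^(3/4)*x/2)


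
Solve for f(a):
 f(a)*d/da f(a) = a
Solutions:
 f(a) = -sqrt(C1 + a^2)
 f(a) = sqrt(C1 + a^2)


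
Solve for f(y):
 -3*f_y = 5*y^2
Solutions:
 f(y) = C1 - 5*y^3/9


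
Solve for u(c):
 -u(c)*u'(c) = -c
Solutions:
 u(c) = -sqrt(C1 + c^2)
 u(c) = sqrt(C1 + c^2)


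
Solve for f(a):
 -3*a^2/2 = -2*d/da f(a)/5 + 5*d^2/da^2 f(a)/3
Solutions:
 f(a) = C1 + C2*exp(6*a/25) + 5*a^3/4 + 125*a^2/8 + 3125*a/24


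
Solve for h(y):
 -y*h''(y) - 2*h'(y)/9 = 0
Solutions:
 h(y) = C1 + C2*y^(7/9)


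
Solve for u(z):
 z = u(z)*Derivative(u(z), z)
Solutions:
 u(z) = -sqrt(C1 + z^2)
 u(z) = sqrt(C1 + z^2)


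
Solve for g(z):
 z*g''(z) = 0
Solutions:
 g(z) = C1 + C2*z


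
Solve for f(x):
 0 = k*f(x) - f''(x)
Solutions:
 f(x) = C1*exp(-sqrt(k)*x) + C2*exp(sqrt(k)*x)


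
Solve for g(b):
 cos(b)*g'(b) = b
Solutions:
 g(b) = C1 + Integral(b/cos(b), b)


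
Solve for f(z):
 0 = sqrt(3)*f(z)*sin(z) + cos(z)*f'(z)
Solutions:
 f(z) = C1*cos(z)^(sqrt(3))


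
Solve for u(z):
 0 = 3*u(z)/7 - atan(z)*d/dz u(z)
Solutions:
 u(z) = C1*exp(3*Integral(1/atan(z), z)/7)


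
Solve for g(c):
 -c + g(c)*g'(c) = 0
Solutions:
 g(c) = -sqrt(C1 + c^2)
 g(c) = sqrt(C1 + c^2)


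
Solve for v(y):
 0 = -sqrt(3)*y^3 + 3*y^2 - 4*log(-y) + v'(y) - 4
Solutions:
 v(y) = C1 + sqrt(3)*y^4/4 - y^3 + 4*y*log(-y)


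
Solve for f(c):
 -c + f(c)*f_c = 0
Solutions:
 f(c) = -sqrt(C1 + c^2)
 f(c) = sqrt(C1 + c^2)


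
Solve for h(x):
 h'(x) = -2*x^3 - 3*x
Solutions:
 h(x) = C1 - x^4/2 - 3*x^2/2


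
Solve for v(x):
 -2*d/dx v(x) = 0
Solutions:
 v(x) = C1


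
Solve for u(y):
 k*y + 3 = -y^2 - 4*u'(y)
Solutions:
 u(y) = C1 - k*y^2/8 - y^3/12 - 3*y/4


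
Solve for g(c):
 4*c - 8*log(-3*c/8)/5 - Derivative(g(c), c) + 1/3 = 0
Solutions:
 g(c) = C1 + 2*c^2 - 8*c*log(-c)/5 + c*(-24*log(3) + 29 + 72*log(2))/15


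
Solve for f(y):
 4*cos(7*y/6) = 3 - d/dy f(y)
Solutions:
 f(y) = C1 + 3*y - 24*sin(7*y/6)/7


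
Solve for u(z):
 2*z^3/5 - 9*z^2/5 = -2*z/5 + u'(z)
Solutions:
 u(z) = C1 + z^4/10 - 3*z^3/5 + z^2/5


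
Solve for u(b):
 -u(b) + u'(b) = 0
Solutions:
 u(b) = C1*exp(b)


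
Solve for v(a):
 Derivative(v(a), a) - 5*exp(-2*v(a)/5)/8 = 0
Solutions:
 v(a) = 5*log(-sqrt(C1 + 5*a)) - 5*log(10) + 5*log(5)/2
 v(a) = 5*log(C1 + 5*a)/2 - 5*log(10) + 5*log(5)/2


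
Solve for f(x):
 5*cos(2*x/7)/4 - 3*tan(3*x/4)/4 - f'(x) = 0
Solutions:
 f(x) = C1 + log(cos(3*x/4)) + 35*sin(2*x/7)/8


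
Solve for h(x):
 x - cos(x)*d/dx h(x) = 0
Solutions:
 h(x) = C1 + Integral(x/cos(x), x)


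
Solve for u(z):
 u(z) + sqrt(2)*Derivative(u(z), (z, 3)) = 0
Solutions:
 u(z) = C3*exp(-2^(5/6)*z/2) + (C1*sin(2^(5/6)*sqrt(3)*z/4) + C2*cos(2^(5/6)*sqrt(3)*z/4))*exp(2^(5/6)*z/4)


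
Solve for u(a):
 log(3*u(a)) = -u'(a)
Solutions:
 Integral(1/(log(_y) + log(3)), (_y, u(a))) = C1 - a


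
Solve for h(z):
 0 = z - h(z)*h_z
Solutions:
 h(z) = -sqrt(C1 + z^2)
 h(z) = sqrt(C1 + z^2)


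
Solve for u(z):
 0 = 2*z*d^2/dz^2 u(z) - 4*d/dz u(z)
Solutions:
 u(z) = C1 + C2*z^3


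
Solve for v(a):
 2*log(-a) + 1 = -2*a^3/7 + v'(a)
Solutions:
 v(a) = C1 + a^4/14 + 2*a*log(-a) - a


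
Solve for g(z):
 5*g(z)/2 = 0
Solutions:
 g(z) = 0


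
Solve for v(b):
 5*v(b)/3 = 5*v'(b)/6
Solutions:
 v(b) = C1*exp(2*b)


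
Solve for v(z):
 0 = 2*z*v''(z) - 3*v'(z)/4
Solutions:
 v(z) = C1 + C2*z^(11/8)


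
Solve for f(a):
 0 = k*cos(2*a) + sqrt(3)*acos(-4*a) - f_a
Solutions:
 f(a) = C1 + k*sin(2*a)/2 + sqrt(3)*(a*acos(-4*a) + sqrt(1 - 16*a^2)/4)


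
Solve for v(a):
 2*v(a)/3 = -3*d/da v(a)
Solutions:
 v(a) = C1*exp(-2*a/9)


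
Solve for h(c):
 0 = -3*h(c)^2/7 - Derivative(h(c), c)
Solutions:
 h(c) = 7/(C1 + 3*c)


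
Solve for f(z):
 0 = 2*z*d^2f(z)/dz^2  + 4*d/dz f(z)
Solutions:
 f(z) = C1 + C2/z


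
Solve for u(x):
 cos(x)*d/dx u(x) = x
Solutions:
 u(x) = C1 + Integral(x/cos(x), x)


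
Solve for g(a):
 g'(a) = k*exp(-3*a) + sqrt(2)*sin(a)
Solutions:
 g(a) = C1 - k*exp(-3*a)/3 - sqrt(2)*cos(a)


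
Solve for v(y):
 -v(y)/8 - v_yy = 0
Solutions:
 v(y) = C1*sin(sqrt(2)*y/4) + C2*cos(sqrt(2)*y/4)


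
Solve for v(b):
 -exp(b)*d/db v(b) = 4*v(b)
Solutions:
 v(b) = C1*exp(4*exp(-b))


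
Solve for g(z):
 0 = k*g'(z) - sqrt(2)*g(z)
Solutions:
 g(z) = C1*exp(sqrt(2)*z/k)


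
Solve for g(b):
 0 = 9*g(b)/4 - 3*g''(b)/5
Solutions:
 g(b) = C1*exp(-sqrt(15)*b/2) + C2*exp(sqrt(15)*b/2)


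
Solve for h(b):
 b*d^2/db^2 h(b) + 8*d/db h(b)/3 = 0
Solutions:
 h(b) = C1 + C2/b^(5/3)


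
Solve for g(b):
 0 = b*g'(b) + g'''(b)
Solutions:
 g(b) = C1 + Integral(C2*airyai(-b) + C3*airybi(-b), b)


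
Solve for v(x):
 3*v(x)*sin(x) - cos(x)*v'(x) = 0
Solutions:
 v(x) = C1/cos(x)^3


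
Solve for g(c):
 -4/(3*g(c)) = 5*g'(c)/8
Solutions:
 g(c) = -sqrt(C1 - 960*c)/15
 g(c) = sqrt(C1 - 960*c)/15


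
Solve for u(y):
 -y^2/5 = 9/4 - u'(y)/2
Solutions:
 u(y) = C1 + 2*y^3/15 + 9*y/2


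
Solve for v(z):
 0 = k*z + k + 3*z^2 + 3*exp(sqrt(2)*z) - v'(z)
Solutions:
 v(z) = C1 + k*z^2/2 + k*z + z^3 + 3*sqrt(2)*exp(sqrt(2)*z)/2


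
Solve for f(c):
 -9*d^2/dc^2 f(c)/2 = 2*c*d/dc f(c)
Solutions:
 f(c) = C1 + C2*erf(sqrt(2)*c/3)


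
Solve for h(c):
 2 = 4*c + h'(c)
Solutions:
 h(c) = C1 - 2*c^2 + 2*c


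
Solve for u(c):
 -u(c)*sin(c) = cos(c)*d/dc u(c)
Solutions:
 u(c) = C1*cos(c)


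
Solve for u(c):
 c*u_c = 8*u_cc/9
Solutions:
 u(c) = C1 + C2*erfi(3*c/4)


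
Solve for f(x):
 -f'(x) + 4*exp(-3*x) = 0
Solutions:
 f(x) = C1 - 4*exp(-3*x)/3


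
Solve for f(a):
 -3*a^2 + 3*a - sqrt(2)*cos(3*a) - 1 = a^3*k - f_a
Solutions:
 f(a) = C1 + a^4*k/4 + a^3 - 3*a^2/2 + a + sqrt(2)*sin(3*a)/3


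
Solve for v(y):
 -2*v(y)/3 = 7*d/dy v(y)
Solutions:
 v(y) = C1*exp(-2*y/21)


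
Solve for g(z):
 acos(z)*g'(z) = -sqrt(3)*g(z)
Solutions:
 g(z) = C1*exp(-sqrt(3)*Integral(1/acos(z), z))


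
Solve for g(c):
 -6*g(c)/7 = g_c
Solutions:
 g(c) = C1*exp(-6*c/7)


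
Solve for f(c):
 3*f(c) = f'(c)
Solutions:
 f(c) = C1*exp(3*c)


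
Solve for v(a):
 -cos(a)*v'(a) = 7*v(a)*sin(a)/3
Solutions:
 v(a) = C1*cos(a)^(7/3)


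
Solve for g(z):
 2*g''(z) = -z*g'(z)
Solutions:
 g(z) = C1 + C2*erf(z/2)


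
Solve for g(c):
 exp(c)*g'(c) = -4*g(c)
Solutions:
 g(c) = C1*exp(4*exp(-c))


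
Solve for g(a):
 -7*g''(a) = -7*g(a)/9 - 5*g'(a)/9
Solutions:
 g(a) = C1*exp(a*(5 - sqrt(1789))/126) + C2*exp(a*(5 + sqrt(1789))/126)


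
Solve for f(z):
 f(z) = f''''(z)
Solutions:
 f(z) = C1*exp(-z) + C2*exp(z) + C3*sin(z) + C4*cos(z)


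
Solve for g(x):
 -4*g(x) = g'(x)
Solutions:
 g(x) = C1*exp(-4*x)


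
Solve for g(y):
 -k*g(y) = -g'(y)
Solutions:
 g(y) = C1*exp(k*y)


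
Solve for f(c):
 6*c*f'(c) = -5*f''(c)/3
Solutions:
 f(c) = C1 + C2*erf(3*sqrt(5)*c/5)


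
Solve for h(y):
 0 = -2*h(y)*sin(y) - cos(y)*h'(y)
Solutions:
 h(y) = C1*cos(y)^2


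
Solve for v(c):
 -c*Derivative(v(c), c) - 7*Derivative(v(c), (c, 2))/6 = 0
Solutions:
 v(c) = C1 + C2*erf(sqrt(21)*c/7)


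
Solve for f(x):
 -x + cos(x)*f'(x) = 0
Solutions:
 f(x) = C1 + Integral(x/cos(x), x)


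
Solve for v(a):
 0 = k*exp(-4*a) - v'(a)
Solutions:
 v(a) = C1 - k*exp(-4*a)/4


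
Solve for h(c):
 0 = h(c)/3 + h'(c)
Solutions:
 h(c) = C1*exp(-c/3)


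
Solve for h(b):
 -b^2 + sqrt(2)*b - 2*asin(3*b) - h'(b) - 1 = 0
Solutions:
 h(b) = C1 - b^3/3 + sqrt(2)*b^2/2 - 2*b*asin(3*b) - b - 2*sqrt(1 - 9*b^2)/3


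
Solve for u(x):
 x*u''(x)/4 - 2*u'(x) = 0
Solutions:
 u(x) = C1 + C2*x^9


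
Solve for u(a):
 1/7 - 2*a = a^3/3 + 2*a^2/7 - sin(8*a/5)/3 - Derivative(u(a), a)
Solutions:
 u(a) = C1 + a^4/12 + 2*a^3/21 + a^2 - a/7 + 5*cos(8*a/5)/24


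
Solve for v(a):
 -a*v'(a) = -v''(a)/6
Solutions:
 v(a) = C1 + C2*erfi(sqrt(3)*a)


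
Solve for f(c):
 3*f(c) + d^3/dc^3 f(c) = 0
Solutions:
 f(c) = C3*exp(-3^(1/3)*c) + (C1*sin(3^(5/6)*c/2) + C2*cos(3^(5/6)*c/2))*exp(3^(1/3)*c/2)


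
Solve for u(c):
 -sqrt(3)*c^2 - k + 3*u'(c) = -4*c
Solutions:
 u(c) = C1 + sqrt(3)*c^3/9 - 2*c^2/3 + c*k/3


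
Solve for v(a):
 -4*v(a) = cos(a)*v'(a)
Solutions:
 v(a) = C1*(sin(a)^2 - 2*sin(a) + 1)/(sin(a)^2 + 2*sin(a) + 1)


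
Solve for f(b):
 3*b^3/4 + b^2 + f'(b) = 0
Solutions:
 f(b) = C1 - 3*b^4/16 - b^3/3


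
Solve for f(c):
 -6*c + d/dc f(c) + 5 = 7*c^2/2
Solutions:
 f(c) = C1 + 7*c^3/6 + 3*c^2 - 5*c


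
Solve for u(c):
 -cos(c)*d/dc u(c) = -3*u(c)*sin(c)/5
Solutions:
 u(c) = C1/cos(c)^(3/5)


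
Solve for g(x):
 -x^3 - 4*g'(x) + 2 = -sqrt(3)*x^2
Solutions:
 g(x) = C1 - x^4/16 + sqrt(3)*x^3/12 + x/2


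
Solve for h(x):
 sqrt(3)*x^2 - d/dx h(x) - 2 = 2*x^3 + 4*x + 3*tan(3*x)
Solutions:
 h(x) = C1 - x^4/2 + sqrt(3)*x^3/3 - 2*x^2 - 2*x + log(cos(3*x))


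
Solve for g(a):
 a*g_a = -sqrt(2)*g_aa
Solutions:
 g(a) = C1 + C2*erf(2^(1/4)*a/2)


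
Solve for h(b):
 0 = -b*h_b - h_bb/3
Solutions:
 h(b) = C1 + C2*erf(sqrt(6)*b/2)


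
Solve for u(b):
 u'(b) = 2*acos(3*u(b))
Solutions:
 Integral(1/acos(3*_y), (_y, u(b))) = C1 + 2*b


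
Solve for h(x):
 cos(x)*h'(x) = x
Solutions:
 h(x) = C1 + Integral(x/cos(x), x)


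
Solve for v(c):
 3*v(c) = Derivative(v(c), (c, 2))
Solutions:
 v(c) = C1*exp(-sqrt(3)*c) + C2*exp(sqrt(3)*c)


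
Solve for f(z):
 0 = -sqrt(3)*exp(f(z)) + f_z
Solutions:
 f(z) = log(-1/(C1 + sqrt(3)*z))


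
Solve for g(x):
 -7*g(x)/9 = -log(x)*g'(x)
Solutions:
 g(x) = C1*exp(7*li(x)/9)


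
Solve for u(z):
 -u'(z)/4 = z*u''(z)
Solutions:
 u(z) = C1 + C2*z^(3/4)


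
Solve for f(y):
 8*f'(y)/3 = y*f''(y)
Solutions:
 f(y) = C1 + C2*y^(11/3)


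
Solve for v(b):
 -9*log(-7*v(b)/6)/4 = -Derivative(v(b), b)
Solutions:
 -4*Integral(1/(log(-_y) - log(6) + log(7)), (_y, v(b)))/9 = C1 - b


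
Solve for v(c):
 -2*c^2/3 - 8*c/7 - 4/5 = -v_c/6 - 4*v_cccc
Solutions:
 v(c) = C1 + C4*exp(-3^(2/3)*c/6) + 4*c^3/3 + 24*c^2/7 + 24*c/5 + (C2*sin(3^(1/6)*c/4) + C3*cos(3^(1/6)*c/4))*exp(3^(2/3)*c/12)


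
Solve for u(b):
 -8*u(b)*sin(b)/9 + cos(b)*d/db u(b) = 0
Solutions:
 u(b) = C1/cos(b)^(8/9)


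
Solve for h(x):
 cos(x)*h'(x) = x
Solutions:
 h(x) = C1 + Integral(x/cos(x), x)


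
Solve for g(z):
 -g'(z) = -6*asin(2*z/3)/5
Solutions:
 g(z) = C1 + 6*z*asin(2*z/3)/5 + 3*sqrt(9 - 4*z^2)/5


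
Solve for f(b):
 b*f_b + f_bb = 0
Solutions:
 f(b) = C1 + C2*erf(sqrt(2)*b/2)


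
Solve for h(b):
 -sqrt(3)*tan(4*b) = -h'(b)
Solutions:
 h(b) = C1 - sqrt(3)*log(cos(4*b))/4


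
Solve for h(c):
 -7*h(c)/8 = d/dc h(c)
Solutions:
 h(c) = C1*exp(-7*c/8)


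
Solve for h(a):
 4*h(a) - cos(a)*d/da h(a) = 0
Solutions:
 h(a) = C1*(sin(a)^2 + 2*sin(a) + 1)/(sin(a)^2 - 2*sin(a) + 1)


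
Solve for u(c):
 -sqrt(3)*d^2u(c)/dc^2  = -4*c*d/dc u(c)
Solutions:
 u(c) = C1 + C2*erfi(sqrt(2)*3^(3/4)*c/3)


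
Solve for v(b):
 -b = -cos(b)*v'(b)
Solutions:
 v(b) = C1 + Integral(b/cos(b), b)


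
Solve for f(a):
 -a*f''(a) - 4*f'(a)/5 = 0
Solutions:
 f(a) = C1 + C2*a^(1/5)


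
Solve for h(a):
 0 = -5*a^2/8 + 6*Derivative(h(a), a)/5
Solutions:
 h(a) = C1 + 25*a^3/144


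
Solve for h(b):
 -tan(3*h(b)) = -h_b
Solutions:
 h(b) = -asin(C1*exp(3*b))/3 + pi/3
 h(b) = asin(C1*exp(3*b))/3


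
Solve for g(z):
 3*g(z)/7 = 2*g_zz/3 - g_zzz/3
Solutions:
 g(z) = C1*exp(z*(56*14^(1/3)/(9*sqrt(57) + 131)^(1/3) + 14^(2/3)*(9*sqrt(57) + 131)^(1/3) + 56)/84)*sin(14^(1/3)*sqrt(3)*z*(-14^(1/3)*(9*sqrt(57) + 131)^(1/3) + 56/(9*sqrt(57) + 131)^(1/3))/84) + C2*exp(z*(56*14^(1/3)/(9*sqrt(57) + 131)^(1/3) + 14^(2/3)*(9*sqrt(57) + 131)^(1/3) + 56)/84)*cos(14^(1/3)*sqrt(3)*z*(-14^(1/3)*(9*sqrt(57) + 131)^(1/3) + 56/(9*sqrt(57) + 131)^(1/3))/84) + C3*exp(z*(-14^(2/3)*(9*sqrt(57) + 131)^(1/3) - 56*14^(1/3)/(9*sqrt(57) + 131)^(1/3) + 28)/42)


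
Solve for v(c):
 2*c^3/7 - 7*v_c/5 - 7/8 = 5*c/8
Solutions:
 v(c) = C1 + 5*c^4/98 - 25*c^2/112 - 5*c/8


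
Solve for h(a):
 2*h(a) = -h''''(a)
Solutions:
 h(a) = (C1*sin(2^(3/4)*a/2) + C2*cos(2^(3/4)*a/2))*exp(-2^(3/4)*a/2) + (C3*sin(2^(3/4)*a/2) + C4*cos(2^(3/4)*a/2))*exp(2^(3/4)*a/2)


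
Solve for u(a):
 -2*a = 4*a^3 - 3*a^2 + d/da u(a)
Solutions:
 u(a) = C1 - a^4 + a^3 - a^2


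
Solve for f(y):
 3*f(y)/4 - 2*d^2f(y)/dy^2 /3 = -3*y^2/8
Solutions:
 f(y) = C1*exp(-3*sqrt(2)*y/4) + C2*exp(3*sqrt(2)*y/4) - y^2/2 - 8/9


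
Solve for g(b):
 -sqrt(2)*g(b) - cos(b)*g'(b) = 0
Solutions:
 g(b) = C1*(sin(b) - 1)^(sqrt(2)/2)/(sin(b) + 1)^(sqrt(2)/2)


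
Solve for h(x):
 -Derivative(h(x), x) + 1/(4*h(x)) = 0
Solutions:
 h(x) = -sqrt(C1 + 2*x)/2
 h(x) = sqrt(C1 + 2*x)/2


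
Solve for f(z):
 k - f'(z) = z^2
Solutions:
 f(z) = C1 + k*z - z^3/3


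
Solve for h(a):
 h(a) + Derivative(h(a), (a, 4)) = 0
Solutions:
 h(a) = (C1*sin(sqrt(2)*a/2) + C2*cos(sqrt(2)*a/2))*exp(-sqrt(2)*a/2) + (C3*sin(sqrt(2)*a/2) + C4*cos(sqrt(2)*a/2))*exp(sqrt(2)*a/2)


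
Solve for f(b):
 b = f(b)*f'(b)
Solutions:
 f(b) = -sqrt(C1 + b^2)
 f(b) = sqrt(C1 + b^2)


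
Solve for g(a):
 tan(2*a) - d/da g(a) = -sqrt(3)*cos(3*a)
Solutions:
 g(a) = C1 - log(cos(2*a))/2 + sqrt(3)*sin(3*a)/3


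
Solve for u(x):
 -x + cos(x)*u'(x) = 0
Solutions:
 u(x) = C1 + Integral(x/cos(x), x)


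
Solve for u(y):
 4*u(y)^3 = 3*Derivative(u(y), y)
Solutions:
 u(y) = -sqrt(6)*sqrt(-1/(C1 + 4*y))/2
 u(y) = sqrt(6)*sqrt(-1/(C1 + 4*y))/2


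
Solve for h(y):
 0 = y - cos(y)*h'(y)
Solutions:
 h(y) = C1 + Integral(y/cos(y), y)


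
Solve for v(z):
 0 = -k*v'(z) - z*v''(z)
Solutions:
 v(z) = C1 + z^(1 - re(k))*(C2*sin(log(z)*Abs(im(k))) + C3*cos(log(z)*im(k)))


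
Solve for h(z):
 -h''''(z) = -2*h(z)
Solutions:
 h(z) = C1*exp(-2^(1/4)*z) + C2*exp(2^(1/4)*z) + C3*sin(2^(1/4)*z) + C4*cos(2^(1/4)*z)


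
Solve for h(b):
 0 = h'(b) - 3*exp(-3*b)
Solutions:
 h(b) = C1 - exp(-3*b)


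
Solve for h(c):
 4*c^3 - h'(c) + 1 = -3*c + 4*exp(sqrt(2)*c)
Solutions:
 h(c) = C1 + c^4 + 3*c^2/2 + c - 2*sqrt(2)*exp(sqrt(2)*c)


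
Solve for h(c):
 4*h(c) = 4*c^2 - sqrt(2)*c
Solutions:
 h(c) = c*(4*c - sqrt(2))/4


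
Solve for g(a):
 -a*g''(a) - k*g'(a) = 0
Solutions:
 g(a) = C1 + a^(1 - re(k))*(C2*sin(log(a)*Abs(im(k))) + C3*cos(log(a)*im(k)))


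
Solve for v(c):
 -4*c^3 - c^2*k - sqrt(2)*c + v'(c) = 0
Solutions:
 v(c) = C1 + c^4 + c^3*k/3 + sqrt(2)*c^2/2


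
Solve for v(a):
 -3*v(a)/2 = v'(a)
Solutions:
 v(a) = C1*exp(-3*a/2)


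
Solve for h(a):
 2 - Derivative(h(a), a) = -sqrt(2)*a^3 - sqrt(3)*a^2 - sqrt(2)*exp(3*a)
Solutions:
 h(a) = C1 + sqrt(2)*a^4/4 + sqrt(3)*a^3/3 + 2*a + sqrt(2)*exp(3*a)/3


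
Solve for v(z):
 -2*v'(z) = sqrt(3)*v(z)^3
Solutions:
 v(z) = -sqrt(-1/(C1 - sqrt(3)*z))
 v(z) = sqrt(-1/(C1 - sqrt(3)*z))


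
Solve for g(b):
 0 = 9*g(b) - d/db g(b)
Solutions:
 g(b) = C1*exp(9*b)


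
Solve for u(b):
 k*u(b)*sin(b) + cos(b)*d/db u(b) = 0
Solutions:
 u(b) = C1*exp(k*log(cos(b)))


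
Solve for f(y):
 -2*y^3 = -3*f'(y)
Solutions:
 f(y) = C1 + y^4/6


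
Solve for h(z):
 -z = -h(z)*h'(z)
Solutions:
 h(z) = -sqrt(C1 + z^2)
 h(z) = sqrt(C1 + z^2)
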